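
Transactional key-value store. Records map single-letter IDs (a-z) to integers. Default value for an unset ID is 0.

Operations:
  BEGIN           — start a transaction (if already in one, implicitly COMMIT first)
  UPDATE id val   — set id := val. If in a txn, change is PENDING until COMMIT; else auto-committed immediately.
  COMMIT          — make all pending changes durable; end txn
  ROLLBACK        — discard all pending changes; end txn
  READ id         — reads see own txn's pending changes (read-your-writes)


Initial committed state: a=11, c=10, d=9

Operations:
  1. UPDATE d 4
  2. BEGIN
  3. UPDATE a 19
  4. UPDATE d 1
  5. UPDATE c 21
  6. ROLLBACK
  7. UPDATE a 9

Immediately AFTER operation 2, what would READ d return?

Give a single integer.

Answer: 4

Derivation:
Initial committed: {a=11, c=10, d=9}
Op 1: UPDATE d=4 (auto-commit; committed d=4)
Op 2: BEGIN: in_txn=True, pending={}
After op 2: visible(d) = 4 (pending={}, committed={a=11, c=10, d=4})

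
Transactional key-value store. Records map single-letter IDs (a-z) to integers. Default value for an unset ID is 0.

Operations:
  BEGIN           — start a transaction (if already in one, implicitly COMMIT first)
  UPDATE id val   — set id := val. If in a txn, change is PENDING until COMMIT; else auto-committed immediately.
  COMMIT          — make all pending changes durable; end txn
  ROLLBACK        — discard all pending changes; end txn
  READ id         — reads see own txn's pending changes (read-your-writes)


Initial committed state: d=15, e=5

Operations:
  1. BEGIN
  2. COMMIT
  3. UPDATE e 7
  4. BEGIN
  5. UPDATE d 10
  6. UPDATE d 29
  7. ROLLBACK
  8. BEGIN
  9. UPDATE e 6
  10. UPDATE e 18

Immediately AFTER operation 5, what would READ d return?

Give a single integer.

Initial committed: {d=15, e=5}
Op 1: BEGIN: in_txn=True, pending={}
Op 2: COMMIT: merged [] into committed; committed now {d=15, e=5}
Op 3: UPDATE e=7 (auto-commit; committed e=7)
Op 4: BEGIN: in_txn=True, pending={}
Op 5: UPDATE d=10 (pending; pending now {d=10})
After op 5: visible(d) = 10 (pending={d=10}, committed={d=15, e=7})

Answer: 10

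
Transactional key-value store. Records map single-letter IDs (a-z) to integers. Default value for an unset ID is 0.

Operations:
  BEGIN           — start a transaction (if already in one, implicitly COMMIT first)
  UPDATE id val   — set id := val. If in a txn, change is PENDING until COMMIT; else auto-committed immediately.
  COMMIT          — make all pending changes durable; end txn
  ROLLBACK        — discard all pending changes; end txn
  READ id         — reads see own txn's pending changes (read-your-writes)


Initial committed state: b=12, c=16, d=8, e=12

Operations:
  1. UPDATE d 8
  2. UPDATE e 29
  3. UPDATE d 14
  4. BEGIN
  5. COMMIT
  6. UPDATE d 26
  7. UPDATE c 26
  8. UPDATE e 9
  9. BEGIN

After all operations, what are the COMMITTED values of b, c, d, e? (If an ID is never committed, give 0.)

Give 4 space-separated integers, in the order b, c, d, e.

Answer: 12 26 26 9

Derivation:
Initial committed: {b=12, c=16, d=8, e=12}
Op 1: UPDATE d=8 (auto-commit; committed d=8)
Op 2: UPDATE e=29 (auto-commit; committed e=29)
Op 3: UPDATE d=14 (auto-commit; committed d=14)
Op 4: BEGIN: in_txn=True, pending={}
Op 5: COMMIT: merged [] into committed; committed now {b=12, c=16, d=14, e=29}
Op 6: UPDATE d=26 (auto-commit; committed d=26)
Op 7: UPDATE c=26 (auto-commit; committed c=26)
Op 8: UPDATE e=9 (auto-commit; committed e=9)
Op 9: BEGIN: in_txn=True, pending={}
Final committed: {b=12, c=26, d=26, e=9}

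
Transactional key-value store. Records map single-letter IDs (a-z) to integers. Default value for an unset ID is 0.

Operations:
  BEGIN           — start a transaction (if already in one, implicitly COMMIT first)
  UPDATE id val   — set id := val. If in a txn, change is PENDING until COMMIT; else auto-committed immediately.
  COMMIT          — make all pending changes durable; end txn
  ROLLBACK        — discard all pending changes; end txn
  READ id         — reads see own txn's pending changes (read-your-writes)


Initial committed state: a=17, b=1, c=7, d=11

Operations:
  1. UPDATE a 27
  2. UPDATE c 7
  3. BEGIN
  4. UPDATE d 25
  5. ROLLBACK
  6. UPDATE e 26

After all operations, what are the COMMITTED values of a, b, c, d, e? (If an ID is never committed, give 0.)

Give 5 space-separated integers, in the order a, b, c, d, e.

Initial committed: {a=17, b=1, c=7, d=11}
Op 1: UPDATE a=27 (auto-commit; committed a=27)
Op 2: UPDATE c=7 (auto-commit; committed c=7)
Op 3: BEGIN: in_txn=True, pending={}
Op 4: UPDATE d=25 (pending; pending now {d=25})
Op 5: ROLLBACK: discarded pending ['d']; in_txn=False
Op 6: UPDATE e=26 (auto-commit; committed e=26)
Final committed: {a=27, b=1, c=7, d=11, e=26}

Answer: 27 1 7 11 26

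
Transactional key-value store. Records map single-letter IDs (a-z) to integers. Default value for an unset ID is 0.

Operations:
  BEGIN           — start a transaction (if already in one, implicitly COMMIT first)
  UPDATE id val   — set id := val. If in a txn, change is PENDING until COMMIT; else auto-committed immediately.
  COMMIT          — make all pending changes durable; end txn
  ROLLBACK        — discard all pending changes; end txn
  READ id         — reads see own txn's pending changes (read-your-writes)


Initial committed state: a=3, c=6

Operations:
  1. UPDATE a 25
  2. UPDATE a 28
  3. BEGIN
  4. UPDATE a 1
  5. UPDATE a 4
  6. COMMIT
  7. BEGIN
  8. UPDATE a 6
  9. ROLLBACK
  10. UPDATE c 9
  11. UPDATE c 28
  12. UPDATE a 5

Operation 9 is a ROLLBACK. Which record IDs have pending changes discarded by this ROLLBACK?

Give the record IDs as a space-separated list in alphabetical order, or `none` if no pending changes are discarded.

Answer: a

Derivation:
Initial committed: {a=3, c=6}
Op 1: UPDATE a=25 (auto-commit; committed a=25)
Op 2: UPDATE a=28 (auto-commit; committed a=28)
Op 3: BEGIN: in_txn=True, pending={}
Op 4: UPDATE a=1 (pending; pending now {a=1})
Op 5: UPDATE a=4 (pending; pending now {a=4})
Op 6: COMMIT: merged ['a'] into committed; committed now {a=4, c=6}
Op 7: BEGIN: in_txn=True, pending={}
Op 8: UPDATE a=6 (pending; pending now {a=6})
Op 9: ROLLBACK: discarded pending ['a']; in_txn=False
Op 10: UPDATE c=9 (auto-commit; committed c=9)
Op 11: UPDATE c=28 (auto-commit; committed c=28)
Op 12: UPDATE a=5 (auto-commit; committed a=5)
ROLLBACK at op 9 discards: ['a']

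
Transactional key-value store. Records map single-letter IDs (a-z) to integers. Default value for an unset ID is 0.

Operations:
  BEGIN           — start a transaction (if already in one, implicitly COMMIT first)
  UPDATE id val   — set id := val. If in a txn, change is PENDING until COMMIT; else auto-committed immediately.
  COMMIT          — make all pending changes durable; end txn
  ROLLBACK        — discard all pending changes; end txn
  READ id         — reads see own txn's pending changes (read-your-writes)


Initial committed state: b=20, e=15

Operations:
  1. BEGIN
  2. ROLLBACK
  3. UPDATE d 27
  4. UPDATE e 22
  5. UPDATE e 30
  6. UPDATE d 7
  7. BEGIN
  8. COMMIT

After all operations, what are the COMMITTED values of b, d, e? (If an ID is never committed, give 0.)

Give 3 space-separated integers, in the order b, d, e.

Initial committed: {b=20, e=15}
Op 1: BEGIN: in_txn=True, pending={}
Op 2: ROLLBACK: discarded pending []; in_txn=False
Op 3: UPDATE d=27 (auto-commit; committed d=27)
Op 4: UPDATE e=22 (auto-commit; committed e=22)
Op 5: UPDATE e=30 (auto-commit; committed e=30)
Op 6: UPDATE d=7 (auto-commit; committed d=7)
Op 7: BEGIN: in_txn=True, pending={}
Op 8: COMMIT: merged [] into committed; committed now {b=20, d=7, e=30}
Final committed: {b=20, d=7, e=30}

Answer: 20 7 30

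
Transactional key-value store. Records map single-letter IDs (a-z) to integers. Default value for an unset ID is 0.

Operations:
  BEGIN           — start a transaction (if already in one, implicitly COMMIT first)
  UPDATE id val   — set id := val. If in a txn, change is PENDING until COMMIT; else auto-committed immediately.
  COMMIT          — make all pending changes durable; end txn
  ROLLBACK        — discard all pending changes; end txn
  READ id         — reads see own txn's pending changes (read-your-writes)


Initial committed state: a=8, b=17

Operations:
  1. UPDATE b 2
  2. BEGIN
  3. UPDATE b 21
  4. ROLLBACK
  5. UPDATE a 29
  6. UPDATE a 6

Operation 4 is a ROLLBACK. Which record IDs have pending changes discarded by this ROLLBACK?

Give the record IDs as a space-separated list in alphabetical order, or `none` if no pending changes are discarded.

Initial committed: {a=8, b=17}
Op 1: UPDATE b=2 (auto-commit; committed b=2)
Op 2: BEGIN: in_txn=True, pending={}
Op 3: UPDATE b=21 (pending; pending now {b=21})
Op 4: ROLLBACK: discarded pending ['b']; in_txn=False
Op 5: UPDATE a=29 (auto-commit; committed a=29)
Op 6: UPDATE a=6 (auto-commit; committed a=6)
ROLLBACK at op 4 discards: ['b']

Answer: b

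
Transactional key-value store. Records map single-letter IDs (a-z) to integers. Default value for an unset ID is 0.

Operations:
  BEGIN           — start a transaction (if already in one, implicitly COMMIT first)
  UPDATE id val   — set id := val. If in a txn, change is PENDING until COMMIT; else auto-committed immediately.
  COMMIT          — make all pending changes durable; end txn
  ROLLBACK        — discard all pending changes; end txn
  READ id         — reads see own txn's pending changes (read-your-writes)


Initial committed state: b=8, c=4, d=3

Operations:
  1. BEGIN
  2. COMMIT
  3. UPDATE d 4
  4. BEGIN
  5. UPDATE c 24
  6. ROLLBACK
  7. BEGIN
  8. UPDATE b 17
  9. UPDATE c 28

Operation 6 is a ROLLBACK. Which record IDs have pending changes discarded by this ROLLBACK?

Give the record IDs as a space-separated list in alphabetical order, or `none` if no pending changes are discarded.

Initial committed: {b=8, c=4, d=3}
Op 1: BEGIN: in_txn=True, pending={}
Op 2: COMMIT: merged [] into committed; committed now {b=8, c=4, d=3}
Op 3: UPDATE d=4 (auto-commit; committed d=4)
Op 4: BEGIN: in_txn=True, pending={}
Op 5: UPDATE c=24 (pending; pending now {c=24})
Op 6: ROLLBACK: discarded pending ['c']; in_txn=False
Op 7: BEGIN: in_txn=True, pending={}
Op 8: UPDATE b=17 (pending; pending now {b=17})
Op 9: UPDATE c=28 (pending; pending now {b=17, c=28})
ROLLBACK at op 6 discards: ['c']

Answer: c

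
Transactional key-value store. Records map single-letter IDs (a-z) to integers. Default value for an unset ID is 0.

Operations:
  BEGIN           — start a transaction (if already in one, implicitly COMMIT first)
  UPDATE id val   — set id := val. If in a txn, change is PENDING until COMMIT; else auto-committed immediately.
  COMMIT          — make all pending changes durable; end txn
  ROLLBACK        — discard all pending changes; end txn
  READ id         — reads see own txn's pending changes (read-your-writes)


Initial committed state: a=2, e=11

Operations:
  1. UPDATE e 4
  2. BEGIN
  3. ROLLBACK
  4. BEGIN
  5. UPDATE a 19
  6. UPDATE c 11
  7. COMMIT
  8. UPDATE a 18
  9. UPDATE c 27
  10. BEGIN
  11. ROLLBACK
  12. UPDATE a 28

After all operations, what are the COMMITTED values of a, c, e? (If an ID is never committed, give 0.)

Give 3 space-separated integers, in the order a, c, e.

Answer: 28 27 4

Derivation:
Initial committed: {a=2, e=11}
Op 1: UPDATE e=4 (auto-commit; committed e=4)
Op 2: BEGIN: in_txn=True, pending={}
Op 3: ROLLBACK: discarded pending []; in_txn=False
Op 4: BEGIN: in_txn=True, pending={}
Op 5: UPDATE a=19 (pending; pending now {a=19})
Op 6: UPDATE c=11 (pending; pending now {a=19, c=11})
Op 7: COMMIT: merged ['a', 'c'] into committed; committed now {a=19, c=11, e=4}
Op 8: UPDATE a=18 (auto-commit; committed a=18)
Op 9: UPDATE c=27 (auto-commit; committed c=27)
Op 10: BEGIN: in_txn=True, pending={}
Op 11: ROLLBACK: discarded pending []; in_txn=False
Op 12: UPDATE a=28 (auto-commit; committed a=28)
Final committed: {a=28, c=27, e=4}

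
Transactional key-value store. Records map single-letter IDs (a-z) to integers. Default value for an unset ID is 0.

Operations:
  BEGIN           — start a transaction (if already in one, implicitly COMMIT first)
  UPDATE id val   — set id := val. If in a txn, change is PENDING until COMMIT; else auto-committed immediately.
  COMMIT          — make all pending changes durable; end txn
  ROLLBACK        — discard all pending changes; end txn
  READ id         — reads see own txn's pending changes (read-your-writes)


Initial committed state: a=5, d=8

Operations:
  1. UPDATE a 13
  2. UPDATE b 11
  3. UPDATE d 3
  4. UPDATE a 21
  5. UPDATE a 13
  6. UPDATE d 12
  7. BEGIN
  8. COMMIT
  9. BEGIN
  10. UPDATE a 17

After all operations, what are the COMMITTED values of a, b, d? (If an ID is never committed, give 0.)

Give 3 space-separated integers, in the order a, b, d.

Initial committed: {a=5, d=8}
Op 1: UPDATE a=13 (auto-commit; committed a=13)
Op 2: UPDATE b=11 (auto-commit; committed b=11)
Op 3: UPDATE d=3 (auto-commit; committed d=3)
Op 4: UPDATE a=21 (auto-commit; committed a=21)
Op 5: UPDATE a=13 (auto-commit; committed a=13)
Op 6: UPDATE d=12 (auto-commit; committed d=12)
Op 7: BEGIN: in_txn=True, pending={}
Op 8: COMMIT: merged [] into committed; committed now {a=13, b=11, d=12}
Op 9: BEGIN: in_txn=True, pending={}
Op 10: UPDATE a=17 (pending; pending now {a=17})
Final committed: {a=13, b=11, d=12}

Answer: 13 11 12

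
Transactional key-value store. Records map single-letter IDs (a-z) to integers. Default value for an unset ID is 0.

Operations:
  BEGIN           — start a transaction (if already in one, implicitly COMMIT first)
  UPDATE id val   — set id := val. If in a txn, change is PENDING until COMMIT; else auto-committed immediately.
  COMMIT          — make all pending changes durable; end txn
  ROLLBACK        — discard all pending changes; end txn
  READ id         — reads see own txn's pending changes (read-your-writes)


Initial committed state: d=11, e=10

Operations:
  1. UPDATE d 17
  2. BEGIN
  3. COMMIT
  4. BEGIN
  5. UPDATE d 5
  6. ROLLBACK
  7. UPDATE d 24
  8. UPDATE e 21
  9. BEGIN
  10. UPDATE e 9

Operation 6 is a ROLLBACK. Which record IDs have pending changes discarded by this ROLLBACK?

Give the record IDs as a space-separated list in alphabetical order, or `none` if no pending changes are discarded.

Answer: d

Derivation:
Initial committed: {d=11, e=10}
Op 1: UPDATE d=17 (auto-commit; committed d=17)
Op 2: BEGIN: in_txn=True, pending={}
Op 3: COMMIT: merged [] into committed; committed now {d=17, e=10}
Op 4: BEGIN: in_txn=True, pending={}
Op 5: UPDATE d=5 (pending; pending now {d=5})
Op 6: ROLLBACK: discarded pending ['d']; in_txn=False
Op 7: UPDATE d=24 (auto-commit; committed d=24)
Op 8: UPDATE e=21 (auto-commit; committed e=21)
Op 9: BEGIN: in_txn=True, pending={}
Op 10: UPDATE e=9 (pending; pending now {e=9})
ROLLBACK at op 6 discards: ['d']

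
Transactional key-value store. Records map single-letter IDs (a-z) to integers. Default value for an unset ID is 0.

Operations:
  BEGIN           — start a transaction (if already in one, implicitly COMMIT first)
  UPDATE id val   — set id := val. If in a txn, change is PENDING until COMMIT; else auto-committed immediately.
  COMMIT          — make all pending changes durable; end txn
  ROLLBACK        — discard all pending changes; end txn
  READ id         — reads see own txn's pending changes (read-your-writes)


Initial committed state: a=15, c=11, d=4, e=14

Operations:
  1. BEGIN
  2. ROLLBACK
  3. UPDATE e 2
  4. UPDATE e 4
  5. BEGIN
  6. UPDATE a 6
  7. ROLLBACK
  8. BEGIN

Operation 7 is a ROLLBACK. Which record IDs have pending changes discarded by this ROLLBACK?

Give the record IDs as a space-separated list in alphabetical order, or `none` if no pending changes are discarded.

Initial committed: {a=15, c=11, d=4, e=14}
Op 1: BEGIN: in_txn=True, pending={}
Op 2: ROLLBACK: discarded pending []; in_txn=False
Op 3: UPDATE e=2 (auto-commit; committed e=2)
Op 4: UPDATE e=4 (auto-commit; committed e=4)
Op 5: BEGIN: in_txn=True, pending={}
Op 6: UPDATE a=6 (pending; pending now {a=6})
Op 7: ROLLBACK: discarded pending ['a']; in_txn=False
Op 8: BEGIN: in_txn=True, pending={}
ROLLBACK at op 7 discards: ['a']

Answer: a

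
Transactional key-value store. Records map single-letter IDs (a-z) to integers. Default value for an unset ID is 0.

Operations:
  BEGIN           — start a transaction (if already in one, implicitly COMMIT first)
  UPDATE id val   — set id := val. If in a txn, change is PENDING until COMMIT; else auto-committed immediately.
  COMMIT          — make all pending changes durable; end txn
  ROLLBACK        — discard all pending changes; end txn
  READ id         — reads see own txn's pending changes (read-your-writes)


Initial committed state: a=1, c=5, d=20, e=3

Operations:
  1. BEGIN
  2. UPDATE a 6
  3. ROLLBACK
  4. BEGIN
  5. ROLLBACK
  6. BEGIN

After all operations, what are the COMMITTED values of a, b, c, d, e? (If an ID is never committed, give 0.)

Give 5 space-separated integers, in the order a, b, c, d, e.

Initial committed: {a=1, c=5, d=20, e=3}
Op 1: BEGIN: in_txn=True, pending={}
Op 2: UPDATE a=6 (pending; pending now {a=6})
Op 3: ROLLBACK: discarded pending ['a']; in_txn=False
Op 4: BEGIN: in_txn=True, pending={}
Op 5: ROLLBACK: discarded pending []; in_txn=False
Op 6: BEGIN: in_txn=True, pending={}
Final committed: {a=1, c=5, d=20, e=3}

Answer: 1 0 5 20 3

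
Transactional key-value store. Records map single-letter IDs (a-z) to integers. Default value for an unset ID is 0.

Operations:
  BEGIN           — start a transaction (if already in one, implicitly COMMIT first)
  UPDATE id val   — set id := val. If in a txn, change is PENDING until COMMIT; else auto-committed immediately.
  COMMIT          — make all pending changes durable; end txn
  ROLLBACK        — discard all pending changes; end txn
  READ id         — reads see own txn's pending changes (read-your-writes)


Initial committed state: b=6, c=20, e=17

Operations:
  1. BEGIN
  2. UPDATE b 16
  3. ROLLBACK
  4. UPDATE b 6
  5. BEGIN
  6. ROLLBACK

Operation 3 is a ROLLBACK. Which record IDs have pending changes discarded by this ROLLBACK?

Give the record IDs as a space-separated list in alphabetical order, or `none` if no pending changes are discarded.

Answer: b

Derivation:
Initial committed: {b=6, c=20, e=17}
Op 1: BEGIN: in_txn=True, pending={}
Op 2: UPDATE b=16 (pending; pending now {b=16})
Op 3: ROLLBACK: discarded pending ['b']; in_txn=False
Op 4: UPDATE b=6 (auto-commit; committed b=6)
Op 5: BEGIN: in_txn=True, pending={}
Op 6: ROLLBACK: discarded pending []; in_txn=False
ROLLBACK at op 3 discards: ['b']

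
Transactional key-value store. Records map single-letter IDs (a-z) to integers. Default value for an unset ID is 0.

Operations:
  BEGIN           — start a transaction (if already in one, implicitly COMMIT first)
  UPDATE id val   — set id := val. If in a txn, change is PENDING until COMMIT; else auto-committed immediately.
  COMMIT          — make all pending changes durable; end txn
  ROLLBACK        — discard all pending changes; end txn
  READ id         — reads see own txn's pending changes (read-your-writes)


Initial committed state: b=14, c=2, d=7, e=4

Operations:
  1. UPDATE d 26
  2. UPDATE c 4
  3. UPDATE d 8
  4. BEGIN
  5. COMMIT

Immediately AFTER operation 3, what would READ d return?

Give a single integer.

Answer: 8

Derivation:
Initial committed: {b=14, c=2, d=7, e=4}
Op 1: UPDATE d=26 (auto-commit; committed d=26)
Op 2: UPDATE c=4 (auto-commit; committed c=4)
Op 3: UPDATE d=8 (auto-commit; committed d=8)
After op 3: visible(d) = 8 (pending={}, committed={b=14, c=4, d=8, e=4})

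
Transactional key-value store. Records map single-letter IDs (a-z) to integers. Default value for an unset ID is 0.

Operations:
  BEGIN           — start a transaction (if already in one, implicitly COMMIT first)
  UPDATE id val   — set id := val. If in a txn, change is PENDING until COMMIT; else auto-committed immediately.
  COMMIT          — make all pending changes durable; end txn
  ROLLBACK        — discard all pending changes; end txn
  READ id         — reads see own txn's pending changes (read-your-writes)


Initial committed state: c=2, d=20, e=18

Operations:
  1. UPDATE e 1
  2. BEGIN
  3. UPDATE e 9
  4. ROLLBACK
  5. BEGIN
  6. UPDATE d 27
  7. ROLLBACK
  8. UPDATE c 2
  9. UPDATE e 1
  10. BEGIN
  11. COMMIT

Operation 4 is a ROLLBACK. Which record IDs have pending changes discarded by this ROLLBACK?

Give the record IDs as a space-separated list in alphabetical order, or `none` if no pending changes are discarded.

Answer: e

Derivation:
Initial committed: {c=2, d=20, e=18}
Op 1: UPDATE e=1 (auto-commit; committed e=1)
Op 2: BEGIN: in_txn=True, pending={}
Op 3: UPDATE e=9 (pending; pending now {e=9})
Op 4: ROLLBACK: discarded pending ['e']; in_txn=False
Op 5: BEGIN: in_txn=True, pending={}
Op 6: UPDATE d=27 (pending; pending now {d=27})
Op 7: ROLLBACK: discarded pending ['d']; in_txn=False
Op 8: UPDATE c=2 (auto-commit; committed c=2)
Op 9: UPDATE e=1 (auto-commit; committed e=1)
Op 10: BEGIN: in_txn=True, pending={}
Op 11: COMMIT: merged [] into committed; committed now {c=2, d=20, e=1}
ROLLBACK at op 4 discards: ['e']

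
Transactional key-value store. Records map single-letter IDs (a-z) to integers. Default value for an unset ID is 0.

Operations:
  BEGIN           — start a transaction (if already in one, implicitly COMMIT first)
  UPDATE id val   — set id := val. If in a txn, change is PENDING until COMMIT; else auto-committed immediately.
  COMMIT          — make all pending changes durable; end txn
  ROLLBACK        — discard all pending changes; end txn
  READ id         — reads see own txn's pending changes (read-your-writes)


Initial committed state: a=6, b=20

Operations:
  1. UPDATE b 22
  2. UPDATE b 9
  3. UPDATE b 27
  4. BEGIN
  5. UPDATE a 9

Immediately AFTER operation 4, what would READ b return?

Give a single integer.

Initial committed: {a=6, b=20}
Op 1: UPDATE b=22 (auto-commit; committed b=22)
Op 2: UPDATE b=9 (auto-commit; committed b=9)
Op 3: UPDATE b=27 (auto-commit; committed b=27)
Op 4: BEGIN: in_txn=True, pending={}
After op 4: visible(b) = 27 (pending={}, committed={a=6, b=27})

Answer: 27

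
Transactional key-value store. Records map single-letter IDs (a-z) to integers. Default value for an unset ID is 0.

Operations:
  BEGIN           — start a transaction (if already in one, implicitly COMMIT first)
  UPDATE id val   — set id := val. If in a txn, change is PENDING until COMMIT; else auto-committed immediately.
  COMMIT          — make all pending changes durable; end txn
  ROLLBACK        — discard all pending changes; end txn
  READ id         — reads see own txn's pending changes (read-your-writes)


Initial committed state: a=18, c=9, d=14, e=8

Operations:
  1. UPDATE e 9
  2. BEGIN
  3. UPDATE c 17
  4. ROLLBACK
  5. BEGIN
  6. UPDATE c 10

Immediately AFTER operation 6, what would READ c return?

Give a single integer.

Answer: 10

Derivation:
Initial committed: {a=18, c=9, d=14, e=8}
Op 1: UPDATE e=9 (auto-commit; committed e=9)
Op 2: BEGIN: in_txn=True, pending={}
Op 3: UPDATE c=17 (pending; pending now {c=17})
Op 4: ROLLBACK: discarded pending ['c']; in_txn=False
Op 5: BEGIN: in_txn=True, pending={}
Op 6: UPDATE c=10 (pending; pending now {c=10})
After op 6: visible(c) = 10 (pending={c=10}, committed={a=18, c=9, d=14, e=9})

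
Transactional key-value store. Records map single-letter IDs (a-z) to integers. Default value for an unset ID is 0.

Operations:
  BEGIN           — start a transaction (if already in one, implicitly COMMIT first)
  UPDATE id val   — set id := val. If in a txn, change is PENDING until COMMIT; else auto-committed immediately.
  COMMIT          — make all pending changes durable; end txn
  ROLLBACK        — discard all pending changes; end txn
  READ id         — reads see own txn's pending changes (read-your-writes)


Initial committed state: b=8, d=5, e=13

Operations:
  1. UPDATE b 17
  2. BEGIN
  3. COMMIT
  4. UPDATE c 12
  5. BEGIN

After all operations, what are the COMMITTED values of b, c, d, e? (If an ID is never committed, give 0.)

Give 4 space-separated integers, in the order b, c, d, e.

Answer: 17 12 5 13

Derivation:
Initial committed: {b=8, d=5, e=13}
Op 1: UPDATE b=17 (auto-commit; committed b=17)
Op 2: BEGIN: in_txn=True, pending={}
Op 3: COMMIT: merged [] into committed; committed now {b=17, d=5, e=13}
Op 4: UPDATE c=12 (auto-commit; committed c=12)
Op 5: BEGIN: in_txn=True, pending={}
Final committed: {b=17, c=12, d=5, e=13}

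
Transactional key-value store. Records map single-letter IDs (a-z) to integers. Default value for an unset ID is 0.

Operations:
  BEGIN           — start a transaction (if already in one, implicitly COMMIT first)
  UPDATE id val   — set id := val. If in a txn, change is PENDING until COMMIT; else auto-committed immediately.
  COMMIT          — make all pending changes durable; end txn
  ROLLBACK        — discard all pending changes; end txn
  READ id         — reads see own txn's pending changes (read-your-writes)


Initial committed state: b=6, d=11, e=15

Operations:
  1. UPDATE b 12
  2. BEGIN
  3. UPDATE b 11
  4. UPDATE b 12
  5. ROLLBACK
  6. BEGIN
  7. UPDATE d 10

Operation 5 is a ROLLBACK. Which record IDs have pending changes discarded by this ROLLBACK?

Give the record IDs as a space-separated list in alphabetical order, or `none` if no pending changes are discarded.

Answer: b

Derivation:
Initial committed: {b=6, d=11, e=15}
Op 1: UPDATE b=12 (auto-commit; committed b=12)
Op 2: BEGIN: in_txn=True, pending={}
Op 3: UPDATE b=11 (pending; pending now {b=11})
Op 4: UPDATE b=12 (pending; pending now {b=12})
Op 5: ROLLBACK: discarded pending ['b']; in_txn=False
Op 6: BEGIN: in_txn=True, pending={}
Op 7: UPDATE d=10 (pending; pending now {d=10})
ROLLBACK at op 5 discards: ['b']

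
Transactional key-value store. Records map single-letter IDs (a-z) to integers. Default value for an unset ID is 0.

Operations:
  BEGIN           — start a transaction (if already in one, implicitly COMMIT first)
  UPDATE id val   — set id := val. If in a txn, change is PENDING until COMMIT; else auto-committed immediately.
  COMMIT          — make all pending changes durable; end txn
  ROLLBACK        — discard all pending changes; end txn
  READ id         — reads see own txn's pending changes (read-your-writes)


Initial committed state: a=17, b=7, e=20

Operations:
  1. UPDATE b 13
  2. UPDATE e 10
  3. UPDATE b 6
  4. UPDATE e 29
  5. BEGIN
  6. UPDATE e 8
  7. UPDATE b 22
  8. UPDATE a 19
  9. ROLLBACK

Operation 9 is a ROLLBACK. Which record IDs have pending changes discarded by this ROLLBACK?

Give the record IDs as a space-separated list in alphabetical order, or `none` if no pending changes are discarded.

Initial committed: {a=17, b=7, e=20}
Op 1: UPDATE b=13 (auto-commit; committed b=13)
Op 2: UPDATE e=10 (auto-commit; committed e=10)
Op 3: UPDATE b=6 (auto-commit; committed b=6)
Op 4: UPDATE e=29 (auto-commit; committed e=29)
Op 5: BEGIN: in_txn=True, pending={}
Op 6: UPDATE e=8 (pending; pending now {e=8})
Op 7: UPDATE b=22 (pending; pending now {b=22, e=8})
Op 8: UPDATE a=19 (pending; pending now {a=19, b=22, e=8})
Op 9: ROLLBACK: discarded pending ['a', 'b', 'e']; in_txn=False
ROLLBACK at op 9 discards: ['a', 'b', 'e']

Answer: a b e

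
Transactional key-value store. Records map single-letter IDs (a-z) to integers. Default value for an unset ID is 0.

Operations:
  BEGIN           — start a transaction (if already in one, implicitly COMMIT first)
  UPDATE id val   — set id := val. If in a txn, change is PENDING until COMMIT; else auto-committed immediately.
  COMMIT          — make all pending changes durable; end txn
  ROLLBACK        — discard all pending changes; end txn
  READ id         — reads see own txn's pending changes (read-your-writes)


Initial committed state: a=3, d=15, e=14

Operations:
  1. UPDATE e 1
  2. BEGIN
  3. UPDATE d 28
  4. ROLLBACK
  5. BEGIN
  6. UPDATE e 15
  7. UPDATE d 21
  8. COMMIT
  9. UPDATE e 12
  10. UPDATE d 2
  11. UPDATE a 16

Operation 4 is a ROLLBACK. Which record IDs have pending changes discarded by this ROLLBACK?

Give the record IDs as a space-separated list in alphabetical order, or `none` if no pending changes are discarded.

Answer: d

Derivation:
Initial committed: {a=3, d=15, e=14}
Op 1: UPDATE e=1 (auto-commit; committed e=1)
Op 2: BEGIN: in_txn=True, pending={}
Op 3: UPDATE d=28 (pending; pending now {d=28})
Op 4: ROLLBACK: discarded pending ['d']; in_txn=False
Op 5: BEGIN: in_txn=True, pending={}
Op 6: UPDATE e=15 (pending; pending now {e=15})
Op 7: UPDATE d=21 (pending; pending now {d=21, e=15})
Op 8: COMMIT: merged ['d', 'e'] into committed; committed now {a=3, d=21, e=15}
Op 9: UPDATE e=12 (auto-commit; committed e=12)
Op 10: UPDATE d=2 (auto-commit; committed d=2)
Op 11: UPDATE a=16 (auto-commit; committed a=16)
ROLLBACK at op 4 discards: ['d']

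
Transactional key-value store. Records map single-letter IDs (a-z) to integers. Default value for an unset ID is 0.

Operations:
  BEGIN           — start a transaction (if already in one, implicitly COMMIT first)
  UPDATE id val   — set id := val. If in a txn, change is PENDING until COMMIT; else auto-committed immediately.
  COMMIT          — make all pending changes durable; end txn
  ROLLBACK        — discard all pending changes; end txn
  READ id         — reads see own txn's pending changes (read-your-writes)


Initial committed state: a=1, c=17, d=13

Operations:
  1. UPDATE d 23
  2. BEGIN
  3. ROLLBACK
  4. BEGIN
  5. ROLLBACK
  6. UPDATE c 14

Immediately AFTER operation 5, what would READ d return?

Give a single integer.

Initial committed: {a=1, c=17, d=13}
Op 1: UPDATE d=23 (auto-commit; committed d=23)
Op 2: BEGIN: in_txn=True, pending={}
Op 3: ROLLBACK: discarded pending []; in_txn=False
Op 4: BEGIN: in_txn=True, pending={}
Op 5: ROLLBACK: discarded pending []; in_txn=False
After op 5: visible(d) = 23 (pending={}, committed={a=1, c=17, d=23})

Answer: 23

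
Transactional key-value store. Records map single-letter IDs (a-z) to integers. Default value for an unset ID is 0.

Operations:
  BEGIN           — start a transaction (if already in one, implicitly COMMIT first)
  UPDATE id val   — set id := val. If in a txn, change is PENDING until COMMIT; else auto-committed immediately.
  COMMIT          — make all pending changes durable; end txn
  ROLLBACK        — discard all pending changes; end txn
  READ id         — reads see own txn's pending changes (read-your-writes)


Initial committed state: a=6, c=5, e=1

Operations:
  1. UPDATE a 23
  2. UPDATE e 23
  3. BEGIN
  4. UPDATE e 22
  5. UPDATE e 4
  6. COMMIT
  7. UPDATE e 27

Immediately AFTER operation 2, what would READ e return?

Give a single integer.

Answer: 23

Derivation:
Initial committed: {a=6, c=5, e=1}
Op 1: UPDATE a=23 (auto-commit; committed a=23)
Op 2: UPDATE e=23 (auto-commit; committed e=23)
After op 2: visible(e) = 23 (pending={}, committed={a=23, c=5, e=23})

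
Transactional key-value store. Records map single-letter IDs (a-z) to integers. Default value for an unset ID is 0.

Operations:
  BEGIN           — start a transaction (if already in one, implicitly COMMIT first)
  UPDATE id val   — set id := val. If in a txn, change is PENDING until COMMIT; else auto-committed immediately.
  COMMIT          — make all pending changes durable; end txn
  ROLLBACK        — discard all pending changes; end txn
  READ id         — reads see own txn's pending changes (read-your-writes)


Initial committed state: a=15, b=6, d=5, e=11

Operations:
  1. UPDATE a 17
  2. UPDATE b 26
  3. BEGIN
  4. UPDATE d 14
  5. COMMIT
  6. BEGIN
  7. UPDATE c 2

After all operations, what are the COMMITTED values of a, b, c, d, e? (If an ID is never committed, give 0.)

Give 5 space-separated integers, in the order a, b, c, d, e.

Answer: 17 26 0 14 11

Derivation:
Initial committed: {a=15, b=6, d=5, e=11}
Op 1: UPDATE a=17 (auto-commit; committed a=17)
Op 2: UPDATE b=26 (auto-commit; committed b=26)
Op 3: BEGIN: in_txn=True, pending={}
Op 4: UPDATE d=14 (pending; pending now {d=14})
Op 5: COMMIT: merged ['d'] into committed; committed now {a=17, b=26, d=14, e=11}
Op 6: BEGIN: in_txn=True, pending={}
Op 7: UPDATE c=2 (pending; pending now {c=2})
Final committed: {a=17, b=26, d=14, e=11}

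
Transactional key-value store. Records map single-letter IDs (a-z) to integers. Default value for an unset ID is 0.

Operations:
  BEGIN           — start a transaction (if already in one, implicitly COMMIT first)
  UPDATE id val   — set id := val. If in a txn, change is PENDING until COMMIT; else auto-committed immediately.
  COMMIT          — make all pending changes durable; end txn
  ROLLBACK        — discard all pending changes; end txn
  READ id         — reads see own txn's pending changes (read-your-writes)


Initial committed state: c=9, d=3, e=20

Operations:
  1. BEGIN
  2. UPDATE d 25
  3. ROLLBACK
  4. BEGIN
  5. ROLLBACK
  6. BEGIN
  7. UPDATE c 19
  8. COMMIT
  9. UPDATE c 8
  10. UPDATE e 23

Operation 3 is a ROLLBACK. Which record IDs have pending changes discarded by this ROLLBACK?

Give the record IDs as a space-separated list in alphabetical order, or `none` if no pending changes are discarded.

Answer: d

Derivation:
Initial committed: {c=9, d=3, e=20}
Op 1: BEGIN: in_txn=True, pending={}
Op 2: UPDATE d=25 (pending; pending now {d=25})
Op 3: ROLLBACK: discarded pending ['d']; in_txn=False
Op 4: BEGIN: in_txn=True, pending={}
Op 5: ROLLBACK: discarded pending []; in_txn=False
Op 6: BEGIN: in_txn=True, pending={}
Op 7: UPDATE c=19 (pending; pending now {c=19})
Op 8: COMMIT: merged ['c'] into committed; committed now {c=19, d=3, e=20}
Op 9: UPDATE c=8 (auto-commit; committed c=8)
Op 10: UPDATE e=23 (auto-commit; committed e=23)
ROLLBACK at op 3 discards: ['d']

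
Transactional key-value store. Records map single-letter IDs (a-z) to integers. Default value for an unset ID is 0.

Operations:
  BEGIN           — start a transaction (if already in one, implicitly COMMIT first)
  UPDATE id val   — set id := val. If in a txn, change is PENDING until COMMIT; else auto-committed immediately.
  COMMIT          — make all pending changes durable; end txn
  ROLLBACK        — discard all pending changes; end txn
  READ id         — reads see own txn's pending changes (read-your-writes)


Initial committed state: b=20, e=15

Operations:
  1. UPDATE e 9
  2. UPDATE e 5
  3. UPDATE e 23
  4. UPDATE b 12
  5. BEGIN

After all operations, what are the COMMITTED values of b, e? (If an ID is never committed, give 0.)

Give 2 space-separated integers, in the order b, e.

Answer: 12 23

Derivation:
Initial committed: {b=20, e=15}
Op 1: UPDATE e=9 (auto-commit; committed e=9)
Op 2: UPDATE e=5 (auto-commit; committed e=5)
Op 3: UPDATE e=23 (auto-commit; committed e=23)
Op 4: UPDATE b=12 (auto-commit; committed b=12)
Op 5: BEGIN: in_txn=True, pending={}
Final committed: {b=12, e=23}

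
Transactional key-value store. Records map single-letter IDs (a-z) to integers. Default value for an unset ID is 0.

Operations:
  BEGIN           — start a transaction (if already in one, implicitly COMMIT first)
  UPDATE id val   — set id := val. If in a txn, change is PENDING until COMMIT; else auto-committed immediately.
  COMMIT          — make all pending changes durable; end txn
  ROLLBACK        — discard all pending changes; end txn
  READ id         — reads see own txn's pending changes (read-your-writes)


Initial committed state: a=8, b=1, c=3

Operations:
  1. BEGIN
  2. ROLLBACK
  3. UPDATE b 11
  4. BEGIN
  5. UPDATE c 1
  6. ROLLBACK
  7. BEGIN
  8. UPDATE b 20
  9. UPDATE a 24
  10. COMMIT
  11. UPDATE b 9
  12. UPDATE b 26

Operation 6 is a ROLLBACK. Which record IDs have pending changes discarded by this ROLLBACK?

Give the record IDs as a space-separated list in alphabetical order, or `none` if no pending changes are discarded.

Initial committed: {a=8, b=1, c=3}
Op 1: BEGIN: in_txn=True, pending={}
Op 2: ROLLBACK: discarded pending []; in_txn=False
Op 3: UPDATE b=11 (auto-commit; committed b=11)
Op 4: BEGIN: in_txn=True, pending={}
Op 5: UPDATE c=1 (pending; pending now {c=1})
Op 6: ROLLBACK: discarded pending ['c']; in_txn=False
Op 7: BEGIN: in_txn=True, pending={}
Op 8: UPDATE b=20 (pending; pending now {b=20})
Op 9: UPDATE a=24 (pending; pending now {a=24, b=20})
Op 10: COMMIT: merged ['a', 'b'] into committed; committed now {a=24, b=20, c=3}
Op 11: UPDATE b=9 (auto-commit; committed b=9)
Op 12: UPDATE b=26 (auto-commit; committed b=26)
ROLLBACK at op 6 discards: ['c']

Answer: c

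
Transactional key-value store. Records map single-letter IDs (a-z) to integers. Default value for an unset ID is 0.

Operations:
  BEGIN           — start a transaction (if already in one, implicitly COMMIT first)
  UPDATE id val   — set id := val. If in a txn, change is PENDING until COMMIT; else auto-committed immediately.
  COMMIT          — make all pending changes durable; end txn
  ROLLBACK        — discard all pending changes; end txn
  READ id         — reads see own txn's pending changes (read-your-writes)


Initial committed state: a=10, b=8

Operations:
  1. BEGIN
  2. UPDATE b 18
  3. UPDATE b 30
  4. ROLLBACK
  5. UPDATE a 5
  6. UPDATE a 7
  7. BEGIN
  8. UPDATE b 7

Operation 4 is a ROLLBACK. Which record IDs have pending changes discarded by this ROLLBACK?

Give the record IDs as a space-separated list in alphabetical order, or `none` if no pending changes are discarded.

Answer: b

Derivation:
Initial committed: {a=10, b=8}
Op 1: BEGIN: in_txn=True, pending={}
Op 2: UPDATE b=18 (pending; pending now {b=18})
Op 3: UPDATE b=30 (pending; pending now {b=30})
Op 4: ROLLBACK: discarded pending ['b']; in_txn=False
Op 5: UPDATE a=5 (auto-commit; committed a=5)
Op 6: UPDATE a=7 (auto-commit; committed a=7)
Op 7: BEGIN: in_txn=True, pending={}
Op 8: UPDATE b=7 (pending; pending now {b=7})
ROLLBACK at op 4 discards: ['b']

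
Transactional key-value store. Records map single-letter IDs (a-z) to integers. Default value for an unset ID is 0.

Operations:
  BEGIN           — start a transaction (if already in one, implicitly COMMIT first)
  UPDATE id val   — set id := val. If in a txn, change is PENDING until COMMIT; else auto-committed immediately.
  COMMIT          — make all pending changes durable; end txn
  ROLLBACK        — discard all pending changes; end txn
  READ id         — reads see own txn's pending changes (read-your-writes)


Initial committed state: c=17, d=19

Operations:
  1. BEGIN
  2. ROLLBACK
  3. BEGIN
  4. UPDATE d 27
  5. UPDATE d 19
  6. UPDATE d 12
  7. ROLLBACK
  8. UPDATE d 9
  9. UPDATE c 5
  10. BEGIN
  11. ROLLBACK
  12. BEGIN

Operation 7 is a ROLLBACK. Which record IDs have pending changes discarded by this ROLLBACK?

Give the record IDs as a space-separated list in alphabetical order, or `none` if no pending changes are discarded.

Answer: d

Derivation:
Initial committed: {c=17, d=19}
Op 1: BEGIN: in_txn=True, pending={}
Op 2: ROLLBACK: discarded pending []; in_txn=False
Op 3: BEGIN: in_txn=True, pending={}
Op 4: UPDATE d=27 (pending; pending now {d=27})
Op 5: UPDATE d=19 (pending; pending now {d=19})
Op 6: UPDATE d=12 (pending; pending now {d=12})
Op 7: ROLLBACK: discarded pending ['d']; in_txn=False
Op 8: UPDATE d=9 (auto-commit; committed d=9)
Op 9: UPDATE c=5 (auto-commit; committed c=5)
Op 10: BEGIN: in_txn=True, pending={}
Op 11: ROLLBACK: discarded pending []; in_txn=False
Op 12: BEGIN: in_txn=True, pending={}
ROLLBACK at op 7 discards: ['d']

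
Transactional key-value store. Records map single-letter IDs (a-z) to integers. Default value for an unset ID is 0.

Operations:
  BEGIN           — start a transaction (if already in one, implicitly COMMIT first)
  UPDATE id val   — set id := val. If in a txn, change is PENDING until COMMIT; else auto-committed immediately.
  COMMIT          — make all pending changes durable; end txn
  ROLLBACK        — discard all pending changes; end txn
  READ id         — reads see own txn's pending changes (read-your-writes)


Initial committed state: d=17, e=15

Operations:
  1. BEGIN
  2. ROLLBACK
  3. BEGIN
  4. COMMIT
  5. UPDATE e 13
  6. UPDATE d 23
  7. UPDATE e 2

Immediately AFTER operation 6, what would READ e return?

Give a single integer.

Answer: 13

Derivation:
Initial committed: {d=17, e=15}
Op 1: BEGIN: in_txn=True, pending={}
Op 2: ROLLBACK: discarded pending []; in_txn=False
Op 3: BEGIN: in_txn=True, pending={}
Op 4: COMMIT: merged [] into committed; committed now {d=17, e=15}
Op 5: UPDATE e=13 (auto-commit; committed e=13)
Op 6: UPDATE d=23 (auto-commit; committed d=23)
After op 6: visible(e) = 13 (pending={}, committed={d=23, e=13})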